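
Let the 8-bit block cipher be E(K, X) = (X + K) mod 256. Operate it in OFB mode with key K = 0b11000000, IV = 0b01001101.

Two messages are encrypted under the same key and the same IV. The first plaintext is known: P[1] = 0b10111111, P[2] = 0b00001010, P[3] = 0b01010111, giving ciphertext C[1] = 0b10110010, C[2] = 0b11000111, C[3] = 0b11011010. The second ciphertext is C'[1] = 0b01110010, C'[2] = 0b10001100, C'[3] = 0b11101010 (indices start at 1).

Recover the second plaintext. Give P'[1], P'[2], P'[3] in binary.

In OFB with a reused IV, both messages share the same keystream S_i, so C_i ⊕ C'_i = P_i ⊕ P'_i and thus P'_i = P_i ⊕ C_i ⊕ C'_i.
P'[1]: 0b10111111 ⊕ 0b10110010 ⊕ 0b01110010 = 0b01111111.
P'[2]: 0b00001010 ⊕ 0b11000111 ⊕ 0b10001100 = 0b01000001.
P'[3]: 0b01010111 ⊕ 0b11011010 ⊕ 0b11101010 = 0b01100111.

P'[1] = 0b01111111, P'[2] = 0b01000001, P'[3] = 0b01100111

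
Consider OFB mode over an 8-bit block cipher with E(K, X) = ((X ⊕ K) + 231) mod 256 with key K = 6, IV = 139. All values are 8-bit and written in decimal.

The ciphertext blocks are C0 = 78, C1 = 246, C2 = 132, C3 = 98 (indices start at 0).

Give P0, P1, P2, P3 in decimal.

P0 = 58, P1 = 175, P2 = 194, P3 = 69

OFB decryption: S_i = E(K, S_{i−1}) with S_{−1} = IV; P_i = C_i ⊕ S_i.
P0: S = E(K, 139) = 116; 78 ⊕ 116 = 58.
P1: S = E(K, 116) = 89; 246 ⊕ 89 = 175.
P2: S = E(K, 89) = 70; 132 ⊕ 70 = 194.
P3: S = E(K, 70) = 39; 98 ⊕ 39 = 69.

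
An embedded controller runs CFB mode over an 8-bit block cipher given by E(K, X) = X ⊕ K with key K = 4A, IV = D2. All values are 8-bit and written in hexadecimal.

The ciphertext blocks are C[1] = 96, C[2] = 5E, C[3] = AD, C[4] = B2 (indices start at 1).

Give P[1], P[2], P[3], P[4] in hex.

P[1] = 0E, P[2] = 82, P[3] = B9, P[4] = 55

CFB decryption: P_i = C_i ⊕ E(K, C_{i−1}), with C_{0} = IV.
P[1]: E(K, D2) = 98; 96 ⊕ 98 = 0E.
P[2]: E(K, 96) = DC; 5E ⊕ DC = 82.
P[3]: E(K, 5E) = 14; AD ⊕ 14 = B9.
P[4]: E(K, AD) = E7; B2 ⊕ E7 = 55.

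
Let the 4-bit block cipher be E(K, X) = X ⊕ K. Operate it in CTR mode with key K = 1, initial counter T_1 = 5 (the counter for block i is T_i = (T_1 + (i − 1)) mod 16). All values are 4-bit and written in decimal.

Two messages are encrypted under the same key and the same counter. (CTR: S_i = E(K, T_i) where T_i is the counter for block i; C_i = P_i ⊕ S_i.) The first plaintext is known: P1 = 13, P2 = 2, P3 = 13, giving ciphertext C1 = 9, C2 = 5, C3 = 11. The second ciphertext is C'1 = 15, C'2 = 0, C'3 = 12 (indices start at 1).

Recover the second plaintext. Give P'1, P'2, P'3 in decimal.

P'1 = 11, P'2 = 7, P'3 = 10

In CTR with a reused counter, both messages share the same keystream S_i, so C_i ⊕ C'_i = P_i ⊕ P'_i and thus P'_i = P_i ⊕ C_i ⊕ C'_i.
P'1: 13 ⊕ 9 ⊕ 15 = 11.
P'2: 2 ⊕ 5 ⊕ 0 = 7.
P'3: 13 ⊕ 11 ⊕ 12 = 10.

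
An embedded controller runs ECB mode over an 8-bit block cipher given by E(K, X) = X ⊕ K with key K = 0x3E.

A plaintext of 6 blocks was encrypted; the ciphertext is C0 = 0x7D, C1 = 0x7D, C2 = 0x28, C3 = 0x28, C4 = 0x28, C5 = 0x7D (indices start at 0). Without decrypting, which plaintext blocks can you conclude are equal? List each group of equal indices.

ECB encrypts each block independently with the same key, so equal ciphertext blocks imply equal plaintext blocks.
C0 = C1 = C5 = 0x7D, so P0 = P1 = P5.
C2 = C3 = C4 = 0x28, so P2 = P3 = P4.

P0 = P1 = P5; P2 = P3 = P4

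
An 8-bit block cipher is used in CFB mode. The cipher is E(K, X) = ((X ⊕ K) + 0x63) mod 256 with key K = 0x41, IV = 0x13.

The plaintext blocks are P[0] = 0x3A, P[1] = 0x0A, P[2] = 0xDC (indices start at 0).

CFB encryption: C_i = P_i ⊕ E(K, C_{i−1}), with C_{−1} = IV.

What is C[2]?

C[0]: E(K, 0x13) = 0xB5; 0x3A ⊕ 0xB5 = 0x8F.
C[1]: E(K, 0x8F) = 0x31; 0x0A ⊕ 0x31 = 0x3B.
C[2]: E(K, 0x3B) = 0xDD; 0xDC ⊕ 0xDD = 0x01.

C[2] = 0x01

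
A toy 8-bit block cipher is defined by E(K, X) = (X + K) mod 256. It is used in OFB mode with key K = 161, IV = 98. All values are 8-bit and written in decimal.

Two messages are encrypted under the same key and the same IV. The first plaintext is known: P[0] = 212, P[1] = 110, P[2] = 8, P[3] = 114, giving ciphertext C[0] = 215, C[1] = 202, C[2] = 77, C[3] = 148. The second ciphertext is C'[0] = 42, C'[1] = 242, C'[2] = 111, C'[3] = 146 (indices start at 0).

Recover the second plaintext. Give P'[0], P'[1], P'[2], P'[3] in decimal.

In OFB with a reused IV, both messages share the same keystream S_i, so C_i ⊕ C'_i = P_i ⊕ P'_i and thus P'_i = P_i ⊕ C_i ⊕ C'_i.
P'[0]: 212 ⊕ 215 ⊕ 42 = 41.
P'[1]: 110 ⊕ 202 ⊕ 242 = 86.
P'[2]: 8 ⊕ 77 ⊕ 111 = 42.
P'[3]: 114 ⊕ 148 ⊕ 146 = 116.

P'[0] = 41, P'[1] = 86, P'[2] = 42, P'[3] = 116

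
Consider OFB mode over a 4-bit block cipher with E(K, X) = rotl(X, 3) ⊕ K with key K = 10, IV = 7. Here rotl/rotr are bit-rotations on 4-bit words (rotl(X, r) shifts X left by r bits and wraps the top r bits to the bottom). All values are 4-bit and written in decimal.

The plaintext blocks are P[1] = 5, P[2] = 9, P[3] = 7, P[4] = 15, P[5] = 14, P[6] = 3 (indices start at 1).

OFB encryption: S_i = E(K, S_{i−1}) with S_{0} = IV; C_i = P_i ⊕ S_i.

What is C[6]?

C[1]: S = E(K, 7) = 1; 5 ⊕ 1 = 4.
C[2]: S = E(K, 1) = 2; 9 ⊕ 2 = 11.
C[3]: S = E(K, 2) = 11; 7 ⊕ 11 = 12.
C[4]: S = E(K, 11) = 7; 15 ⊕ 7 = 8.
C[5]: S = E(K, 7) = 1; 14 ⊕ 1 = 15.
C[6]: S = E(K, 1) = 2; 3 ⊕ 2 = 1.

C[6] = 1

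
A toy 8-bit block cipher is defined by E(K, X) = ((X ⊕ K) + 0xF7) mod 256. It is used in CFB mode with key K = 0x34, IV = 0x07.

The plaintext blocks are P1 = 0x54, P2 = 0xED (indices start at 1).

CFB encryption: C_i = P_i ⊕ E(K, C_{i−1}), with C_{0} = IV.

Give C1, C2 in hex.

C1 = 0x7E, C2 = 0xAC

C1: E(K, 0x07) = 0x2A; 0x54 ⊕ 0x2A = 0x7E.
C2: E(K, 0x7E) = 0x41; 0xED ⊕ 0x41 = 0xAC.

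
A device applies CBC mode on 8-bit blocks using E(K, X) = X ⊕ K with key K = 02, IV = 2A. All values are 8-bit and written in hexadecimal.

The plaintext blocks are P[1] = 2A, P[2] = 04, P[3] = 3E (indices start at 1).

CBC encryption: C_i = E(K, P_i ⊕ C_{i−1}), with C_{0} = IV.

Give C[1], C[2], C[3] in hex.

C[1]: P[1] ⊕ 2A = 00; E(K, 00) = 02.
C[2]: P[2] ⊕ 02 = 06; E(K, 06) = 04.
C[3]: P[3] ⊕ 04 = 3A; E(K, 3A) = 38.

C[1] = 02, C[2] = 04, C[3] = 38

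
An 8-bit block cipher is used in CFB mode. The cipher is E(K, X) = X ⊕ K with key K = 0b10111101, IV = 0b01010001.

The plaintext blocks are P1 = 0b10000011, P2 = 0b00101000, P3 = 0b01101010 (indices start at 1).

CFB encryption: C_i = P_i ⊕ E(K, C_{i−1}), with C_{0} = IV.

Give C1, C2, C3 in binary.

C1 = 0b01101111, C2 = 0b11111010, C3 = 0b00101101

C1: E(K, 0b01010001) = 0b11101100; 0b10000011 ⊕ 0b11101100 = 0b01101111.
C2: E(K, 0b01101111) = 0b11010010; 0b00101000 ⊕ 0b11010010 = 0b11111010.
C3: E(K, 0b11111010) = 0b01000111; 0b01101010 ⊕ 0b01000111 = 0b00101101.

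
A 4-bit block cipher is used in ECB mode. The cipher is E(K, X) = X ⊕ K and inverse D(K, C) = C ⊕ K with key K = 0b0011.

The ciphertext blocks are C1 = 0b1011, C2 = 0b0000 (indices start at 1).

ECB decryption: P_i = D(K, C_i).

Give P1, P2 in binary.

P1: D(K, 0b1011) = 0b1000.
P2: D(K, 0b0000) = 0b0011.

P1 = 0b1000, P2 = 0b0011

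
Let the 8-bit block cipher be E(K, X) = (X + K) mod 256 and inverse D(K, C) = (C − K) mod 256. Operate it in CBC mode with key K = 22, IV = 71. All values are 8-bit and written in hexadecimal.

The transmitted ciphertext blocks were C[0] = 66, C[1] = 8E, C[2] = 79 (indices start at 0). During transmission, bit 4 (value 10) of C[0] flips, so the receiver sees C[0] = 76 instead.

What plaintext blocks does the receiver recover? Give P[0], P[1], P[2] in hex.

P[0] = 25, P[1] = 1A, P[2] = D9

CBC decryption: P_i = D(K, C_i) ⊕ C_{i−1}, with C_{−1} = IV.
Only C[0] changed, to 76. In CBC, a change in C_i garbles P_i and flips the same bit in P_{i+1}. Decrypting the received ciphertext:
P[0]: D(K, 76) = 54; 54 ⊕ 71 = 25.
P[1]: D(K, 8E) = 6C; 6C ⊕ 76 = 1A.
P[2]: D(K, 79) = 57; 57 ⊕ 8E = D9.
Blocks that differ from the original plaintext: P[0], P[1].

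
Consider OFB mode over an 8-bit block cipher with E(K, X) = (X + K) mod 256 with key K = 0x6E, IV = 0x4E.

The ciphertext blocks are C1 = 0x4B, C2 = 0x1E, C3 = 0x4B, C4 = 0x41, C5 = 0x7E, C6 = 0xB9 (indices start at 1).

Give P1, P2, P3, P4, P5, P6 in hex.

P1 = 0xF7, P2 = 0x34, P3 = 0xD3, P4 = 0x47, P5 = 0x0A, P6 = 0x5B

OFB decryption: S_i = E(K, S_{i−1}) with S_{0} = IV; P_i = C_i ⊕ S_i.
P1: S = E(K, 0x4E) = 0xBC; 0x4B ⊕ 0xBC = 0xF7.
P2: S = E(K, 0xBC) = 0x2A; 0x1E ⊕ 0x2A = 0x34.
P3: S = E(K, 0x2A) = 0x98; 0x4B ⊕ 0x98 = 0xD3.
P4: S = E(K, 0x98) = 0x06; 0x41 ⊕ 0x06 = 0x47.
P5: S = E(K, 0x06) = 0x74; 0x7E ⊕ 0x74 = 0x0A.
P6: S = E(K, 0x74) = 0xE2; 0xB9 ⊕ 0xE2 = 0x5B.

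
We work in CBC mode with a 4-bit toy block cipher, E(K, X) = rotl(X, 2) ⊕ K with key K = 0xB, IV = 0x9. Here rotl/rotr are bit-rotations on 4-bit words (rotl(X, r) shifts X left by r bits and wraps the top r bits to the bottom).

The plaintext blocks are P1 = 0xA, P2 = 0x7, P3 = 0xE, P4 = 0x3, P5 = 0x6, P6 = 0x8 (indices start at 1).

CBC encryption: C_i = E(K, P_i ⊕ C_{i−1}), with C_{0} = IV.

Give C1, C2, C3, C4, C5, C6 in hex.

C1: P1 ⊕ 0x9 = 0x3; E(K, 0x3) = 0x7.
C2: P2 ⊕ 0x7 = 0x0; E(K, 0x0) = 0xB.
C3: P3 ⊕ 0xB = 0x5; E(K, 0x5) = 0xE.
C4: P4 ⊕ 0xE = 0xD; E(K, 0xD) = 0xC.
C5: P5 ⊕ 0xC = 0xA; E(K, 0xA) = 0x1.
C6: P6 ⊕ 0x1 = 0x9; E(K, 0x9) = 0xD.

C1 = 0x7, C2 = 0xB, C3 = 0xE, C4 = 0xC, C5 = 0x1, C6 = 0xD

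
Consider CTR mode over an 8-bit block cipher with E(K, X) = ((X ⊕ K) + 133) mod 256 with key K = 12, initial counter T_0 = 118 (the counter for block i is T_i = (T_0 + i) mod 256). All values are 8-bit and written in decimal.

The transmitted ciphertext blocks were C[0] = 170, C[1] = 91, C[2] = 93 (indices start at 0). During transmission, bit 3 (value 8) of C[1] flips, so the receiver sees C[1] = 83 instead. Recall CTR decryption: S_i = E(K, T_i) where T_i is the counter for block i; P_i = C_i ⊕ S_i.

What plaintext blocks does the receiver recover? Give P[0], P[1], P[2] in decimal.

Only C[1] changed, to 83. In CTR, a change in C_i flips the same bit in P_i only; the keystream is unaffected. Decrypting the received ciphertext:
P[0]: T = 118, S = E(K, T) = 255; 170 ⊕ 255 = 85.
P[1]: T = 119, S = E(K, T) = 0; 83 ⊕ 0 = 83.
P[2]: T = 120, S = E(K, T) = 249; 93 ⊕ 249 = 164.
Blocks that differ from the original plaintext: P[1].

P[0] = 85, P[1] = 83, P[2] = 164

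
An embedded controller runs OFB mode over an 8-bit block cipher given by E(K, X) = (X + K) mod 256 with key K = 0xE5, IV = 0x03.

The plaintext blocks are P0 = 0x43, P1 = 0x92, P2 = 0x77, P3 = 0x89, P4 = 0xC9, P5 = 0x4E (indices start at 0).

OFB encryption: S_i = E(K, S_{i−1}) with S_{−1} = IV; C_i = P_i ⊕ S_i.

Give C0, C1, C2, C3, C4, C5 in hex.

C0 = 0xAB, C1 = 0x5F, C2 = 0xC5, C3 = 0x1E, C4 = 0xB5, C5 = 0x2F

C0: S = E(K, 0x03) = 0xE8; 0x43 ⊕ 0xE8 = 0xAB.
C1: S = E(K, 0xE8) = 0xCD; 0x92 ⊕ 0xCD = 0x5F.
C2: S = E(K, 0xCD) = 0xB2; 0x77 ⊕ 0xB2 = 0xC5.
C3: S = E(K, 0xB2) = 0x97; 0x89 ⊕ 0x97 = 0x1E.
C4: S = E(K, 0x97) = 0x7C; 0xC9 ⊕ 0x7C = 0xB5.
C5: S = E(K, 0x7C) = 0x61; 0x4E ⊕ 0x61 = 0x2F.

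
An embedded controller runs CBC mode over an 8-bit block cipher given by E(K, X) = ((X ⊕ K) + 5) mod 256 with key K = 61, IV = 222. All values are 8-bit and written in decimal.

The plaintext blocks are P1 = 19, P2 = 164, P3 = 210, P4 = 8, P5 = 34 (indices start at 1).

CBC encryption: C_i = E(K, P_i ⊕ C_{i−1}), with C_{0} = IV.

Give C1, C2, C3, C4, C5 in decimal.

C1 = 245, C2 = 113, C3 = 163, C4 = 155, C5 = 137

C1: P1 ⊕ 222 = 205; E(K, 205) = 245.
C2: P2 ⊕ 245 = 81; E(K, 81) = 113.
C3: P3 ⊕ 113 = 163; E(K, 163) = 163.
C4: P4 ⊕ 163 = 171; E(K, 171) = 155.
C5: P5 ⊕ 155 = 185; E(K, 185) = 137.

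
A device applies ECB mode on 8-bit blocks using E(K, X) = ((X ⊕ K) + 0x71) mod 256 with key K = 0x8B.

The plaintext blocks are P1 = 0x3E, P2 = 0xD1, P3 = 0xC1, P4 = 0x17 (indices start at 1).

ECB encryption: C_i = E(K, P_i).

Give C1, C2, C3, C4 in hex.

C1: E(K, 0x3E) = 0x26.
C2: E(K, 0xD1) = 0xCB.
C3: E(K, 0xC1) = 0xBB.
C4: E(K, 0x17) = 0x0D.

C1 = 0x26, C2 = 0xCB, C3 = 0xBB, C4 = 0x0D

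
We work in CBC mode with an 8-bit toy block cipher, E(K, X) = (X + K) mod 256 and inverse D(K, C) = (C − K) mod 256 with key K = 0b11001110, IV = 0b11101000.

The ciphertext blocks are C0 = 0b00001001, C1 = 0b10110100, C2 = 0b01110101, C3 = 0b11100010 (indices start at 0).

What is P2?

CBC decryption: P_i = D(K, C_i) ⊕ C_{i−1}, with C_{−1} = IV.
P2: D(K, 0b01110101) = 0b10100111; 0b10100111 ⊕ 0b10110100 = 0b00010011.

P2 = 0b00010011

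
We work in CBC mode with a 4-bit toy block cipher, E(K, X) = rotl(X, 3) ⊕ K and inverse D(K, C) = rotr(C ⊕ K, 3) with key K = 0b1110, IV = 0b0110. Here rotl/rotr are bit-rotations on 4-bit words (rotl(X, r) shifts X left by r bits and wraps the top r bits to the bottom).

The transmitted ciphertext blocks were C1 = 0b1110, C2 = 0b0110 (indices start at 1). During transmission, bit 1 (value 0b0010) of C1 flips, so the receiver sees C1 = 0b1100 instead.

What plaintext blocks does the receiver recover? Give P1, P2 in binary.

P1 = 0b0010, P2 = 0b1101

CBC decryption: P_i = D(K, C_i) ⊕ C_{i−1}, with C_{0} = IV.
Only C1 changed, to 0b1100. In CBC, a change in C_i garbles P_i and flips the same bit in P_{i+1}. Decrypting the received ciphertext:
P1: D(K, 0b1100) = 0b0100; 0b0100 ⊕ 0b0110 = 0b0010.
P2: D(K, 0b0110) = 0b0001; 0b0001 ⊕ 0b1100 = 0b1101.
Blocks that differ from the original plaintext: P1, P2.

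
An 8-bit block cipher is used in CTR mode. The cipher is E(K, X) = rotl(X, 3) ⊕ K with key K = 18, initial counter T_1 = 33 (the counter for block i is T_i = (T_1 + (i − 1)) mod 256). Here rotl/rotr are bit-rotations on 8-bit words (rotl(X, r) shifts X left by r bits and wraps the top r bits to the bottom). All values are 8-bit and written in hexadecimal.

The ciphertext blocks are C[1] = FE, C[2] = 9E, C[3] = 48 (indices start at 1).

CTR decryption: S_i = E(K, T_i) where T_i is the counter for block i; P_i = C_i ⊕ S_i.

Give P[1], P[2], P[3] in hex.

P[1] = 7F, P[2] = 27, P[3] = F9

P[1]: T = 33, S = E(K, T) = 81; FE ⊕ 81 = 7F.
P[2]: T = 34, S = E(K, T) = B9; 9E ⊕ B9 = 27.
P[3]: T = 35, S = E(K, T) = B1; 48 ⊕ B1 = F9.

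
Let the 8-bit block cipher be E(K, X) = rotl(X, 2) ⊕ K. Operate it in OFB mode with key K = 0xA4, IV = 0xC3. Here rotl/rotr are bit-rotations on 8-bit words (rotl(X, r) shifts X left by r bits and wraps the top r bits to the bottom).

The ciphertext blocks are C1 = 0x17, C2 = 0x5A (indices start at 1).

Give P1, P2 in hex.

P1 = 0xBC, P2 = 0x50

OFB decryption: S_i = E(K, S_{i−1}) with S_{0} = IV; P_i = C_i ⊕ S_i.
P1: S = E(K, 0xC3) = 0xAB; 0x17 ⊕ 0xAB = 0xBC.
P2: S = E(K, 0xAB) = 0x0A; 0x5A ⊕ 0x0A = 0x50.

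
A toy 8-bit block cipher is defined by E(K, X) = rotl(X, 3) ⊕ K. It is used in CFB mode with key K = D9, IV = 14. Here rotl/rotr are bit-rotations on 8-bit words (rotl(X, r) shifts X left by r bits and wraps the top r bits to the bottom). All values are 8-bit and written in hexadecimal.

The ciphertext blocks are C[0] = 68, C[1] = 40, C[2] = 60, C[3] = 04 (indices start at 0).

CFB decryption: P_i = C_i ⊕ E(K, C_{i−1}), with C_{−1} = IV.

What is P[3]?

P[3]: E(K, 60) = DA; 04 ⊕ DA = DE.

P[3] = DE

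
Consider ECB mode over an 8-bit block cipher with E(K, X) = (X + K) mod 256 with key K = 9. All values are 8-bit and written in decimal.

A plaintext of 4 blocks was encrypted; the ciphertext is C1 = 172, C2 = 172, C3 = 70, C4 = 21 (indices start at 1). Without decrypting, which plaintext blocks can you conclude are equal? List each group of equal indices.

P1 = P2

ECB encrypts each block independently with the same key, so equal ciphertext blocks imply equal plaintext blocks.
C1 = C2 = 172, so P1 = P2.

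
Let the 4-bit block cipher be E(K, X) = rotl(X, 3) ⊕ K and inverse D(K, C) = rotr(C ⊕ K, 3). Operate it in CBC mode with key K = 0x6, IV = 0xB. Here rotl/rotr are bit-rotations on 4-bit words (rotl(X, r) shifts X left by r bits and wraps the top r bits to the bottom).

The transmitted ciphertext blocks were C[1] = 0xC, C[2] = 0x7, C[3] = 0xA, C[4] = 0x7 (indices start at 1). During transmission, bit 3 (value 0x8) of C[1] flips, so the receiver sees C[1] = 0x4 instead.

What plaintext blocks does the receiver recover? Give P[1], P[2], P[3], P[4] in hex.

CBC decryption: P_i = D(K, C_i) ⊕ C_{i−1}, with C_{0} = IV.
Only C[1] changed, to 0x4. In CBC, a change in C_i garbles P_i and flips the same bit in P_{i+1}. Decrypting the received ciphertext:
P[1]: D(K, 0x4) = 0x4; 0x4 ⊕ 0xB = 0xF.
P[2]: D(K, 0x7) = 0x2; 0x2 ⊕ 0x4 = 0x6.
P[3]: D(K, 0xA) = 0x9; 0x9 ⊕ 0x7 = 0xE.
P[4]: D(K, 0x7) = 0x2; 0x2 ⊕ 0xA = 0x8.
Blocks that differ from the original plaintext: P[1], P[2].

P[1] = 0xF, P[2] = 0x6, P[3] = 0xE, P[4] = 0x8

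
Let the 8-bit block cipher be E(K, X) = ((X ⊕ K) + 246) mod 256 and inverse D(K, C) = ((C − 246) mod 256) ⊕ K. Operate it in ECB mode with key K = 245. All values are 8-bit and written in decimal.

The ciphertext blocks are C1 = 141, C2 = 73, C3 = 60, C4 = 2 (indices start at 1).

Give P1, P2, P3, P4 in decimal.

ECB decryption: P_i = D(K, C_i).
P1: D(K, 141) = 98.
P2: D(K, 73) = 166.
P3: D(K, 60) = 179.
P4: D(K, 2) = 249.

P1 = 98, P2 = 166, P3 = 179, P4 = 249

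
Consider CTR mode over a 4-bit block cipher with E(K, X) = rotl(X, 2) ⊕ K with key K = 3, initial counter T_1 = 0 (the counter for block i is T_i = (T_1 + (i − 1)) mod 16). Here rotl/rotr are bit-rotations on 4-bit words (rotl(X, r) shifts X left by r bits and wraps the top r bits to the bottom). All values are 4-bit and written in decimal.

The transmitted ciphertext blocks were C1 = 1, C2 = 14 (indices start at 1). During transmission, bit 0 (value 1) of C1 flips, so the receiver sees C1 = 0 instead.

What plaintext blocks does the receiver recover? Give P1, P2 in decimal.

P1 = 3, P2 = 9

CTR decryption: S_i = E(K, T_i) where T_i is the counter for block i; P_i = C_i ⊕ S_i.
Only C1 changed, to 0. In CTR, a change in C_i flips the same bit in P_i only; the keystream is unaffected. Decrypting the received ciphertext:
P1: T = 0, S = E(K, T) = 3; 0 ⊕ 3 = 3.
P2: T = 1, S = E(K, T) = 7; 14 ⊕ 7 = 9.
Blocks that differ from the original plaintext: P1.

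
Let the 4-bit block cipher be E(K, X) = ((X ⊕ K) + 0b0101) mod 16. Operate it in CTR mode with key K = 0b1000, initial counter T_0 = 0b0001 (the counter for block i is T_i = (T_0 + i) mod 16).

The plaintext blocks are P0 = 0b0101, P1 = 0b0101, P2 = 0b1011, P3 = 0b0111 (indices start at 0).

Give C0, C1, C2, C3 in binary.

C0 = 0b1011, C1 = 0b1010, C2 = 0b1011, C3 = 0b0110

CTR encryption: S_i = E(K, T_i) where T_i is the counter for block i; C_i = P_i ⊕ S_i.
C0: T = 0b0001, S = E(K, T) = 0b1110; 0b0101 ⊕ 0b1110 = 0b1011.
C1: T = 0b0010, S = E(K, T) = 0b1111; 0b0101 ⊕ 0b1111 = 0b1010.
C2: T = 0b0011, S = E(K, T) = 0b0000; 0b1011 ⊕ 0b0000 = 0b1011.
C3: T = 0b0100, S = E(K, T) = 0b0001; 0b0111 ⊕ 0b0001 = 0b0110.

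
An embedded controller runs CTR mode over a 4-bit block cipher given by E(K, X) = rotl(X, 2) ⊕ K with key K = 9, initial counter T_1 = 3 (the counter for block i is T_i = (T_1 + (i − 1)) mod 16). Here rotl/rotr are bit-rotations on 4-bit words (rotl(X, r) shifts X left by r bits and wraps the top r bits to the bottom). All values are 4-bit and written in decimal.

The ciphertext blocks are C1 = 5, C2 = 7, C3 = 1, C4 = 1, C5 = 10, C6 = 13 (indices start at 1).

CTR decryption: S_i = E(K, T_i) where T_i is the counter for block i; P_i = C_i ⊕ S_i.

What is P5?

P5 = 14

P5: T = 7, S = E(K, T) = 4; 10 ⊕ 4 = 14.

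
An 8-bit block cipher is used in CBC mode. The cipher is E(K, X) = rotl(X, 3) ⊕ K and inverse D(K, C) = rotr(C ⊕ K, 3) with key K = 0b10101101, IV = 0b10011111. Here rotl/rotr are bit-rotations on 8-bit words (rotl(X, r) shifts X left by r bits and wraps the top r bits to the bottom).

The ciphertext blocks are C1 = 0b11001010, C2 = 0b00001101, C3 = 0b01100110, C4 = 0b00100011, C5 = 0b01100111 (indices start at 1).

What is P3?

CBC decryption: P_i = D(K, C_i) ⊕ C_{i−1}, with C_{0} = IV.
P3: D(K, 0b01100110) = 0b01111001; 0b01111001 ⊕ 0b00001101 = 0b01110100.

P3 = 0b01110100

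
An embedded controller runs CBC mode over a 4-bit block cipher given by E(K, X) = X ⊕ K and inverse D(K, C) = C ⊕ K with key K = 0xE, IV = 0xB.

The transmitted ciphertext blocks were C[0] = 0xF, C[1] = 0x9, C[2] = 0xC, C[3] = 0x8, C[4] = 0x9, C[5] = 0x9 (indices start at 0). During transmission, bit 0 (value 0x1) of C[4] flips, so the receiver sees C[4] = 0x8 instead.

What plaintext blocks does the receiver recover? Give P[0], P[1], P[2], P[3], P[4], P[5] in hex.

CBC decryption: P_i = D(K, C_i) ⊕ C_{i−1}, with C_{−1} = IV.
Only C[4] changed, to 0x8. In CBC, a change in C_i garbles P_i and flips the same bit in P_{i+1}. Decrypting the received ciphertext:
P[0]: D(K, 0xF) = 0x1; 0x1 ⊕ 0xB = 0xA.
P[1]: D(K, 0x9) = 0x7; 0x7 ⊕ 0xF = 0x8.
P[2]: D(K, 0xC) = 0x2; 0x2 ⊕ 0x9 = 0xB.
P[3]: D(K, 0x8) = 0x6; 0x6 ⊕ 0xC = 0xA.
P[4]: D(K, 0x8) = 0x6; 0x6 ⊕ 0x8 = 0xE.
P[5]: D(K, 0x9) = 0x7; 0x7 ⊕ 0x8 = 0xF.
Blocks that differ from the original plaintext: P[4], P[5].

P[0] = 0xA, P[1] = 0x8, P[2] = 0xB, P[3] = 0xA, P[4] = 0xE, P[5] = 0xF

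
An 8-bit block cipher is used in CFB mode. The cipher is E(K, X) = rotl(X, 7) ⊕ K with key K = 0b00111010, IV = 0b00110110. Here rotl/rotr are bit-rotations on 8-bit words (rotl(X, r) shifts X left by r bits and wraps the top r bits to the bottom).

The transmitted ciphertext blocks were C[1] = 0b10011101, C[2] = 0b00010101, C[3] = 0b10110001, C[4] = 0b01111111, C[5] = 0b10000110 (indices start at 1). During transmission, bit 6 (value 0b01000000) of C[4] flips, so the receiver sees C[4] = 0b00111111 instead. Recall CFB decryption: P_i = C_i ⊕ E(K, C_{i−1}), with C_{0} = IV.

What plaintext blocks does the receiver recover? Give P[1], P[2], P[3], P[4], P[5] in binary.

Only C[4] changed, to 0b00111111. In CFB, a change in C_i flips the same bit in P_i and garbles P_{i+1}. Decrypting the received ciphertext:
P[1]: E(K, 0b00110110) = 0b00100001; 0b10011101 ⊕ 0b00100001 = 0b10111100.
P[2]: E(K, 0b10011101) = 0b11110100; 0b00010101 ⊕ 0b11110100 = 0b11100001.
P[3]: E(K, 0b00010101) = 0b10110000; 0b10110001 ⊕ 0b10110000 = 0b00000001.
P[4]: E(K, 0b10110001) = 0b11100010; 0b00111111 ⊕ 0b11100010 = 0b11011101.
P[5]: E(K, 0b00111111) = 0b10100101; 0b10000110 ⊕ 0b10100101 = 0b00100011.
Blocks that differ from the original plaintext: P[4], P[5].

P[1] = 0b10111100, P[2] = 0b11100001, P[3] = 0b00000001, P[4] = 0b11011101, P[5] = 0b00100011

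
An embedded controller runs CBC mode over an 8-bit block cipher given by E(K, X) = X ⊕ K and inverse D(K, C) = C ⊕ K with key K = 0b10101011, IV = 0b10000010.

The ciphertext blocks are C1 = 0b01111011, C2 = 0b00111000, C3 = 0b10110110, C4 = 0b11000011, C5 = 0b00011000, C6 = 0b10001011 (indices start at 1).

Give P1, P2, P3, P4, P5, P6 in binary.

P1 = 0b01010010, P2 = 0b11101000, P3 = 0b00100101, P4 = 0b11011110, P5 = 0b01110000, P6 = 0b00111000

CBC decryption: P_i = D(K, C_i) ⊕ C_{i−1}, with C_{0} = IV.
P1: D(K, 0b01111011) = 0b11010000; 0b11010000 ⊕ 0b10000010 = 0b01010010.
P2: D(K, 0b00111000) = 0b10010011; 0b10010011 ⊕ 0b01111011 = 0b11101000.
P3: D(K, 0b10110110) = 0b00011101; 0b00011101 ⊕ 0b00111000 = 0b00100101.
P4: D(K, 0b11000011) = 0b01101000; 0b01101000 ⊕ 0b10110110 = 0b11011110.
P5: D(K, 0b00011000) = 0b10110011; 0b10110011 ⊕ 0b11000011 = 0b01110000.
P6: D(K, 0b10001011) = 0b00100000; 0b00100000 ⊕ 0b00011000 = 0b00111000.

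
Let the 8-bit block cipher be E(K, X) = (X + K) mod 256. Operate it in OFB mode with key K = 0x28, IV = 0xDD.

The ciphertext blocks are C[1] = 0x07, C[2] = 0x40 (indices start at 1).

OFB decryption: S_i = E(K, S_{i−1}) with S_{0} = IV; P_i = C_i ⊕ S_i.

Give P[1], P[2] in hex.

P[1]: S = E(K, 0xDD) = 0x05; 0x07 ⊕ 0x05 = 0x02.
P[2]: S = E(K, 0x05) = 0x2D; 0x40 ⊕ 0x2D = 0x6D.

P[1] = 0x02, P[2] = 0x6D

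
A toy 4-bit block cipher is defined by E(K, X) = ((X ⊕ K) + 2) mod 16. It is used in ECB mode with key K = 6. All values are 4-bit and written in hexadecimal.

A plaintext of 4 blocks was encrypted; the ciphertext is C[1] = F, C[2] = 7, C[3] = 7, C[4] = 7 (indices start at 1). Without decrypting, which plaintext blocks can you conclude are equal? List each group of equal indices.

P[2] = P[3] = P[4]

ECB encrypts each block independently with the same key, so equal ciphertext blocks imply equal plaintext blocks.
C[2] = C[3] = C[4] = 7, so P[2] = P[3] = P[4].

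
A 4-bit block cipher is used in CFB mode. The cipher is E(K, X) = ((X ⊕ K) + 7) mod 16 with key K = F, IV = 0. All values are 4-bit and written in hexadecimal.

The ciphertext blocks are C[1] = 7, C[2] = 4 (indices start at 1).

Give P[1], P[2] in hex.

P[1] = 1, P[2] = B

CFB decryption: P_i = C_i ⊕ E(K, C_{i−1}), with C_{0} = IV.
P[1]: E(K, 0) = 6; 7 ⊕ 6 = 1.
P[2]: E(K, 7) = F; 4 ⊕ F = B.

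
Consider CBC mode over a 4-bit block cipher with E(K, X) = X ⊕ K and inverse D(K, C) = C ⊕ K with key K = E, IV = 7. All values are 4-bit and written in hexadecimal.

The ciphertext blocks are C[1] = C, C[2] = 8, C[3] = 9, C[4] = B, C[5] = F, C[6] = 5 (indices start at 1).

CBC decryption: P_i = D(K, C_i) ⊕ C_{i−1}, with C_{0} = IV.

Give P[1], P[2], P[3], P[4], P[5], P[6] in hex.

P[1]: D(K, C) = 2; 2 ⊕ 7 = 5.
P[2]: D(K, 8) = 6; 6 ⊕ C = A.
P[3]: D(K, 9) = 7; 7 ⊕ 8 = F.
P[4]: D(K, B) = 5; 5 ⊕ 9 = C.
P[5]: D(K, F) = 1; 1 ⊕ B = A.
P[6]: D(K, 5) = B; B ⊕ F = 4.

P[1] = 5, P[2] = A, P[3] = F, P[4] = C, P[5] = A, P[6] = 4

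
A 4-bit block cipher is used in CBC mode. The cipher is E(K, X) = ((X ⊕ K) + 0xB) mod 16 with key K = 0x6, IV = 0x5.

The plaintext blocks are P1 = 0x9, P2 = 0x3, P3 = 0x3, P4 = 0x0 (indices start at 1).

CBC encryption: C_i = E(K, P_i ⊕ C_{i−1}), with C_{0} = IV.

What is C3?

C3 = 0x9

C1: P1 ⊕ 0x5 = 0xC; E(K, 0xC) = 0x5.
C2: P2 ⊕ 0x5 = 0x6; E(K, 0x6) = 0xB.
C3: P3 ⊕ 0xB = 0x8; E(K, 0x8) = 0x9.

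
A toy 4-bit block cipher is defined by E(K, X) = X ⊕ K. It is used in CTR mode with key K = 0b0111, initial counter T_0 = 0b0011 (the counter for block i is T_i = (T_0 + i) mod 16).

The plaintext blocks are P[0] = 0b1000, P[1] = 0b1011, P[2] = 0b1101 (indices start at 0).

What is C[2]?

CTR encryption: S_i = E(K, T_i) where T_i is the counter for block i; C_i = P_i ⊕ S_i.
C[0]: T = 0b0011, S = E(K, T) = 0b0100; 0b1000 ⊕ 0b0100 = 0b1100.
C[1]: T = 0b0100, S = E(K, T) = 0b0011; 0b1011 ⊕ 0b0011 = 0b1000.
C[2]: T = 0b0101, S = E(K, T) = 0b0010; 0b1101 ⊕ 0b0010 = 0b1111.

C[2] = 0b1111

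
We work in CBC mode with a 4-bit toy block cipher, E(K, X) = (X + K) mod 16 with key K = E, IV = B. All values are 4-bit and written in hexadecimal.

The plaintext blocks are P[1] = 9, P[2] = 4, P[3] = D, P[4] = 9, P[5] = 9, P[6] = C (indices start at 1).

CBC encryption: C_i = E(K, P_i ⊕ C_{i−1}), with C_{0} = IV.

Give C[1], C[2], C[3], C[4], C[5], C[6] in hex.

C[1] = 0, C[2] = 2, C[3] = D, C[4] = 2, C[5] = 9, C[6] = 3

C[1]: P[1] ⊕ B = 2; E(K, 2) = 0.
C[2]: P[2] ⊕ 0 = 4; E(K, 4) = 2.
C[3]: P[3] ⊕ 2 = F; E(K, F) = D.
C[4]: P[4] ⊕ D = 4; E(K, 4) = 2.
C[5]: P[5] ⊕ 2 = B; E(K, B) = 9.
C[6]: P[6] ⊕ 9 = 5; E(K, 5) = 3.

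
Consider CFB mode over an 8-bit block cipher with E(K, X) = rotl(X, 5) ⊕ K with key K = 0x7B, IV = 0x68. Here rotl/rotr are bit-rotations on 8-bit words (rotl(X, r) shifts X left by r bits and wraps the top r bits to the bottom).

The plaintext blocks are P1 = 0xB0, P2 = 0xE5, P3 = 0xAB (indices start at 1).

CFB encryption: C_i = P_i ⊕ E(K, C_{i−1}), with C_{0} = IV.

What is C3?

C3 = 0x18

C1: E(K, 0x68) = 0x76; 0xB0 ⊕ 0x76 = 0xC6.
C2: E(K, 0xC6) = 0xA3; 0xE5 ⊕ 0xA3 = 0x46.
C3: E(K, 0x46) = 0xB3; 0xAB ⊕ 0xB3 = 0x18.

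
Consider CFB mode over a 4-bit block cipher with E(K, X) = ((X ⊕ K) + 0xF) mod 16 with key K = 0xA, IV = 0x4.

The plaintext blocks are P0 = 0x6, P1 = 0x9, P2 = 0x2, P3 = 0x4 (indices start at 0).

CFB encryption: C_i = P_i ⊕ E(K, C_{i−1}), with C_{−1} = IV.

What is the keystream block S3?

C0: E(K, 0x4) = 0xD; 0x6 ⊕ 0xD = 0xB.
C1: E(K, 0xB) = 0x0; 0x9 ⊕ 0x0 = 0x9.
C2: E(K, 0x9) = 0x2; 0x2 ⊕ 0x2 = 0x0.
C3: E(K, 0x0) = 0x9; 0x4 ⊕ 0x9 = 0xD.
So S3 = 0x9.

0x9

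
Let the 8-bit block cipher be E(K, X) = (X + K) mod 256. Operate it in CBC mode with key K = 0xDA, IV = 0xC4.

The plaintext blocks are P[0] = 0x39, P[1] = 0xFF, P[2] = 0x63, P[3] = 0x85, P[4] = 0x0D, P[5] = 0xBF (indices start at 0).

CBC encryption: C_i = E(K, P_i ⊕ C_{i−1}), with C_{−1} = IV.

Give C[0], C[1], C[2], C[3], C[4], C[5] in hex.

C[0]: P[0] ⊕ 0xC4 = 0xFD; E(K, 0xFD) = 0xD7.
C[1]: P[1] ⊕ 0xD7 = 0x28; E(K, 0x28) = 0x02.
C[2]: P[2] ⊕ 0x02 = 0x61; E(K, 0x61) = 0x3B.
C[3]: P[3] ⊕ 0x3B = 0xBE; E(K, 0xBE) = 0x98.
C[4]: P[4] ⊕ 0x98 = 0x95; E(K, 0x95) = 0x6F.
C[5]: P[5] ⊕ 0x6F = 0xD0; E(K, 0xD0) = 0xAA.

C[0] = 0xD7, C[1] = 0x02, C[2] = 0x3B, C[3] = 0x98, C[4] = 0x6F, C[5] = 0xAA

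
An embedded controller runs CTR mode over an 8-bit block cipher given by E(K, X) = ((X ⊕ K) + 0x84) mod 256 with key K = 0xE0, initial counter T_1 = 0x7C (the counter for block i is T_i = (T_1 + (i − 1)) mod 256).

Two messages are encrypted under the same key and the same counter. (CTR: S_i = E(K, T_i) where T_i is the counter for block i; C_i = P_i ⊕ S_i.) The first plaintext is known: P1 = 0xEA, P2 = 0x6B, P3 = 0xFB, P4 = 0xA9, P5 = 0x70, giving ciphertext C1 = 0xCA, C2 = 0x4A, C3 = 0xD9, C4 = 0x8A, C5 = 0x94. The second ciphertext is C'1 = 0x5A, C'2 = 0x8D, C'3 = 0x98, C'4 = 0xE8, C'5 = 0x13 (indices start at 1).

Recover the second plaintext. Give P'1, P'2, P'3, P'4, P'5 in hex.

P'1 = 0x7A, P'2 = 0xAC, P'3 = 0xBA, P'4 = 0xCB, P'5 = 0xF7

In CTR with a reused counter, both messages share the same keystream S_i, so C_i ⊕ C'_i = P_i ⊕ P'_i and thus P'_i = P_i ⊕ C_i ⊕ C'_i.
P'1: 0xEA ⊕ 0xCA ⊕ 0x5A = 0x7A.
P'2: 0x6B ⊕ 0x4A ⊕ 0x8D = 0xAC.
P'3: 0xFB ⊕ 0xD9 ⊕ 0x98 = 0xBA.
P'4: 0xA9 ⊕ 0x8A ⊕ 0xE8 = 0xCB.
P'5: 0x70 ⊕ 0x94 ⊕ 0x13 = 0xF7.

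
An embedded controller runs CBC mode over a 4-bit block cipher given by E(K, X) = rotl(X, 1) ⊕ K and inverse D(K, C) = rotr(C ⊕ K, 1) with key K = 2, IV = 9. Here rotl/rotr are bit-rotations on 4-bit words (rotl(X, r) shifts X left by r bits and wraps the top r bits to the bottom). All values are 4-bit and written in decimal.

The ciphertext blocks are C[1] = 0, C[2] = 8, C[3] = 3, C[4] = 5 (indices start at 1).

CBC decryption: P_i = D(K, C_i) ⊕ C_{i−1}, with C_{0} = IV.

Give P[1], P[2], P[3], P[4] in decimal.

P[1]: D(K, 0) = 1; 1 ⊕ 9 = 8.
P[2]: D(K, 8) = 5; 5 ⊕ 0 = 5.
P[3]: D(K, 3) = 8; 8 ⊕ 8 = 0.
P[4]: D(K, 5) = 11; 11 ⊕ 3 = 8.

P[1] = 8, P[2] = 5, P[3] = 0, P[4] = 8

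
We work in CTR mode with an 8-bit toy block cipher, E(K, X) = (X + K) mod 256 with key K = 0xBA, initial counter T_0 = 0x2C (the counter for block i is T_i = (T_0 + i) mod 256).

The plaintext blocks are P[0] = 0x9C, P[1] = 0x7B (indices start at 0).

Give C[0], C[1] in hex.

CTR encryption: S_i = E(K, T_i) where T_i is the counter for block i; C_i = P_i ⊕ S_i.
C[0]: T = 0x2C, S = E(K, T) = 0xE6; 0x9C ⊕ 0xE6 = 0x7A.
C[1]: T = 0x2D, S = E(K, T) = 0xE7; 0x7B ⊕ 0xE7 = 0x9C.

C[0] = 0x7A, C[1] = 0x9C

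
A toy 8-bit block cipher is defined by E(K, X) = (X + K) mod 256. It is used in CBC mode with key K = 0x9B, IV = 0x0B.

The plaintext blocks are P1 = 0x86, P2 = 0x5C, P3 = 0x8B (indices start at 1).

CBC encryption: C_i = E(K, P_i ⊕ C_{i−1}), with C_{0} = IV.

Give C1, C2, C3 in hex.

C1: P1 ⊕ 0x0B = 0x8D; E(K, 0x8D) = 0x28.
C2: P2 ⊕ 0x28 = 0x74; E(K, 0x74) = 0x0F.
C3: P3 ⊕ 0x0F = 0x84; E(K, 0x84) = 0x1F.

C1 = 0x28, C2 = 0x0F, C3 = 0x1F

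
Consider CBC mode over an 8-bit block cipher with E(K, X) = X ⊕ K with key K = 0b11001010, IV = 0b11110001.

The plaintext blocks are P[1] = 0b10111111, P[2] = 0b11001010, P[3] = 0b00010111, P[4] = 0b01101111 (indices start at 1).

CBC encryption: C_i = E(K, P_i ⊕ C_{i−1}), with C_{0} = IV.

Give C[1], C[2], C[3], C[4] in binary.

C[1] = 0b10000100, C[2] = 0b10000100, C[3] = 0b01011001, C[4] = 0b11111100

C[1]: P[1] ⊕ 0b11110001 = 0b01001110; E(K, 0b01001110) = 0b10000100.
C[2]: P[2] ⊕ 0b10000100 = 0b01001110; E(K, 0b01001110) = 0b10000100.
C[3]: P[3] ⊕ 0b10000100 = 0b10010011; E(K, 0b10010011) = 0b01011001.
C[4]: P[4] ⊕ 0b01011001 = 0b00110110; E(K, 0b00110110) = 0b11111100.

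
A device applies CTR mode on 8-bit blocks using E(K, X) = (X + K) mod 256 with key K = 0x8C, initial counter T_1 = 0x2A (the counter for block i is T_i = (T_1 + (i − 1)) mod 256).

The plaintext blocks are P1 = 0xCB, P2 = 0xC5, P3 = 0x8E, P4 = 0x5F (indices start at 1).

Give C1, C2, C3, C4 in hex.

CTR encryption: S_i = E(K, T_i) where T_i is the counter for block i; C_i = P_i ⊕ S_i.
C1: T = 0x2A, S = E(K, T) = 0xB6; 0xCB ⊕ 0xB6 = 0x7D.
C2: T = 0x2B, S = E(K, T) = 0xB7; 0xC5 ⊕ 0xB7 = 0x72.
C3: T = 0x2C, S = E(K, T) = 0xB8; 0x8E ⊕ 0xB8 = 0x36.
C4: T = 0x2D, S = E(K, T) = 0xB9; 0x5F ⊕ 0xB9 = 0xE6.

C1 = 0x7D, C2 = 0x72, C3 = 0x36, C4 = 0xE6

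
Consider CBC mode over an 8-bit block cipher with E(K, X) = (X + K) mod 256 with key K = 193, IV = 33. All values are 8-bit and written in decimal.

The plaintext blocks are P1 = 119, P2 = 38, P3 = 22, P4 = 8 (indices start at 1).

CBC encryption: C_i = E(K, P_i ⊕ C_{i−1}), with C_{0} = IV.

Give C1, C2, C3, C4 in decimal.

C1: P1 ⊕ 33 = 86; E(K, 86) = 23.
C2: P2 ⊕ 23 = 49; E(K, 49) = 242.
C3: P3 ⊕ 242 = 228; E(K, 228) = 165.
C4: P4 ⊕ 165 = 173; E(K, 173) = 110.

C1 = 23, C2 = 242, C3 = 165, C4 = 110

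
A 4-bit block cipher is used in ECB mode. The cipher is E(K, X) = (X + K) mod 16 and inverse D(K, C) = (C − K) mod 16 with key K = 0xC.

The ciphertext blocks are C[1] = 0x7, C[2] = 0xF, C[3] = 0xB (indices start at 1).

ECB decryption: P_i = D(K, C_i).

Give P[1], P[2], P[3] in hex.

P[1]: D(K, 0x7) = 0xB.
P[2]: D(K, 0xF) = 0x3.
P[3]: D(K, 0xB) = 0xF.

P[1] = 0xB, P[2] = 0x3, P[3] = 0xF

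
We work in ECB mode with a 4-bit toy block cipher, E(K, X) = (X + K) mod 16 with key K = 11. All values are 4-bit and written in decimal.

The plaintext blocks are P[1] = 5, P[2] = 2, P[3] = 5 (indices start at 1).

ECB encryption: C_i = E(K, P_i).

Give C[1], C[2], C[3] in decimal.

C[1] = 0, C[2] = 13, C[3] = 0

C[1]: E(K, 5) = 0.
C[2]: E(K, 2) = 13.
C[3]: E(K, 5) = 0.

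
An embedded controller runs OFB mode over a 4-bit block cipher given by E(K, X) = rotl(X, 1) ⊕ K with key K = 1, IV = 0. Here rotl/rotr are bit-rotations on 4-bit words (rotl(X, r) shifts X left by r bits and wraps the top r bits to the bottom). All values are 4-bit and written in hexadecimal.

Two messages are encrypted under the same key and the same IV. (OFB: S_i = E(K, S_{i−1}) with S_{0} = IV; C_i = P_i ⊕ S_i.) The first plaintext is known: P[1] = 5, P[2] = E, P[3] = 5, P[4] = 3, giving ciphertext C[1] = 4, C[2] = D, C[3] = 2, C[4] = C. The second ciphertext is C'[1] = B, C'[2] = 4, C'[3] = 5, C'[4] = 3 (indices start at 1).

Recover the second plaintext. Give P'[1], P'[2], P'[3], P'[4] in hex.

P'[1] = A, P'[2] = 7, P'[3] = 2, P'[4] = C

In OFB with a reused IV, both messages share the same keystream S_i, so C_i ⊕ C'_i = P_i ⊕ P'_i and thus P'_i = P_i ⊕ C_i ⊕ C'_i.
P'[1]: 5 ⊕ 4 ⊕ B = A.
P'[2]: E ⊕ D ⊕ 4 = 7.
P'[3]: 5 ⊕ 2 ⊕ 5 = 2.
P'[4]: 3 ⊕ C ⊕ 3 = C.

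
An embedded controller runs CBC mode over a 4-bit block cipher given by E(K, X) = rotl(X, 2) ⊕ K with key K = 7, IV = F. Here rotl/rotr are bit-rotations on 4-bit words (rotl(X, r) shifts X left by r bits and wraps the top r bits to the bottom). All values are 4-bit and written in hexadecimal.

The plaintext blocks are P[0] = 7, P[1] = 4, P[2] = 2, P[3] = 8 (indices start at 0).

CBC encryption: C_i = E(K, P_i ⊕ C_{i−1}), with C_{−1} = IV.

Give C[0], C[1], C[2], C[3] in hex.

C[0]: P[0] ⊕ F = 8; E(K, 8) = 5.
C[1]: P[1] ⊕ 5 = 1; E(K, 1) = 3.
C[2]: P[2] ⊕ 3 = 1; E(K, 1) = 3.
C[3]: P[3] ⊕ 3 = B; E(K, B) = 9.

C[0] = 5, C[1] = 3, C[2] = 3, C[3] = 9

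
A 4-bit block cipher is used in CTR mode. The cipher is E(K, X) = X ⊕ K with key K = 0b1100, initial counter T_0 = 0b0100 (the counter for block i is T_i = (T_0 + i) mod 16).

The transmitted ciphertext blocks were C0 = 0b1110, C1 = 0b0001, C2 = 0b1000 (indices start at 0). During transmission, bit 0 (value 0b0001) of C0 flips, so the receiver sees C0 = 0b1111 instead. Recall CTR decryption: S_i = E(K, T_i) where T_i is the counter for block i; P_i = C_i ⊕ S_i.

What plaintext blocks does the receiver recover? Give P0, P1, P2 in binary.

P0 = 0b0111, P1 = 0b1000, P2 = 0b0010

Only C0 changed, to 0b1111. In CTR, a change in C_i flips the same bit in P_i only; the keystream is unaffected. Decrypting the received ciphertext:
P0: T = 0b0100, S = E(K, T) = 0b1000; 0b1111 ⊕ 0b1000 = 0b0111.
P1: T = 0b0101, S = E(K, T) = 0b1001; 0b0001 ⊕ 0b1001 = 0b1000.
P2: T = 0b0110, S = E(K, T) = 0b1010; 0b1000 ⊕ 0b1010 = 0b0010.
Blocks that differ from the original plaintext: P0.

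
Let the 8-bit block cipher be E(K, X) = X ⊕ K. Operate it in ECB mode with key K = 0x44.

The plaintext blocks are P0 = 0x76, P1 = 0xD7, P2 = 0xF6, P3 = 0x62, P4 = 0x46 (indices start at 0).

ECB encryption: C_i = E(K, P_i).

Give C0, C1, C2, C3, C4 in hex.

C0 = 0x32, C1 = 0x93, C2 = 0xB2, C3 = 0x26, C4 = 0x02

C0: E(K, 0x76) = 0x32.
C1: E(K, 0xD7) = 0x93.
C2: E(K, 0xF6) = 0xB2.
C3: E(K, 0x62) = 0x26.
C4: E(K, 0x46) = 0x02.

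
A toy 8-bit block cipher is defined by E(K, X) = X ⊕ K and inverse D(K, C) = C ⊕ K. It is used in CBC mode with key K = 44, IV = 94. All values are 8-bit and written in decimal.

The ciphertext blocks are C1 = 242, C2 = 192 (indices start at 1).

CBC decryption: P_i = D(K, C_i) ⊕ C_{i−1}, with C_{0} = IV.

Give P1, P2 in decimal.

P1 = 128, P2 = 30

P1: D(K, 242) = 222; 222 ⊕ 94 = 128.
P2: D(K, 192) = 236; 236 ⊕ 242 = 30.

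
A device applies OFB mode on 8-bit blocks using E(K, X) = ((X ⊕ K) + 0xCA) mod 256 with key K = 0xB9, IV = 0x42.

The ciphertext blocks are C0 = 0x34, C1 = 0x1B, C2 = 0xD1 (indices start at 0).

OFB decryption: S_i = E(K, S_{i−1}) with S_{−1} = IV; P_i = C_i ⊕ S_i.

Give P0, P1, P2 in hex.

P0: S = E(K, 0x42) = 0xC5; 0x34 ⊕ 0xC5 = 0xF1.
P1: S = E(K, 0xC5) = 0x46; 0x1B ⊕ 0x46 = 0x5D.
P2: S = E(K, 0x46) = 0xC9; 0xD1 ⊕ 0xC9 = 0x18.

P0 = 0xF1, P1 = 0x5D, P2 = 0x18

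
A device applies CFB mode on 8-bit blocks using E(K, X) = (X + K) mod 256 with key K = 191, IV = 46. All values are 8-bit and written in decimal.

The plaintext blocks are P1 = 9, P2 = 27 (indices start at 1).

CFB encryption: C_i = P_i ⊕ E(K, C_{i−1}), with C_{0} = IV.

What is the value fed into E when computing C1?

46

C1: E(K, 46) = 237; 9 ⊕ 237 = 228.
So the input to E for block 1 is 46.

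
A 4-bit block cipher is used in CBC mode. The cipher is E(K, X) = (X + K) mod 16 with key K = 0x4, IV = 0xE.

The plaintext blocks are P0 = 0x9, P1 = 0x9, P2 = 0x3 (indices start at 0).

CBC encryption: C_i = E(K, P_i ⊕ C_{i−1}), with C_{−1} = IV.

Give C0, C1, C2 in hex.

C0 = 0xB, C1 = 0x6, C2 = 0x9

C0: P0 ⊕ 0xE = 0x7; E(K, 0x7) = 0xB.
C1: P1 ⊕ 0xB = 0x2; E(K, 0x2) = 0x6.
C2: P2 ⊕ 0x6 = 0x5; E(K, 0x5) = 0x9.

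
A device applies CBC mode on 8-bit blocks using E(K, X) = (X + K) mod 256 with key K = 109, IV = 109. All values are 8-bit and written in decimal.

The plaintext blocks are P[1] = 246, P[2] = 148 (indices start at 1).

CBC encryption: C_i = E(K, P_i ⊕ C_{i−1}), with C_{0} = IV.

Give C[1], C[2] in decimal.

C[1]: P[1] ⊕ 109 = 155; E(K, 155) = 8.
C[2]: P[2] ⊕ 8 = 156; E(K, 156) = 9.

C[1] = 8, C[2] = 9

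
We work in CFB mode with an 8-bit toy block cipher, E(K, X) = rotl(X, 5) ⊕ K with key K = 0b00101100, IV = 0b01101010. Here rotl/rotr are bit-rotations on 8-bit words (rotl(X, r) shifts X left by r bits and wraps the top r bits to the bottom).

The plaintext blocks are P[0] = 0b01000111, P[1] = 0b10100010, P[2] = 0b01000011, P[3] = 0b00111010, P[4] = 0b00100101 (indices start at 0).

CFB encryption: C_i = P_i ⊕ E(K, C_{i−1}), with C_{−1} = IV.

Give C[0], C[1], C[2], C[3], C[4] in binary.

C[0]: E(K, 0b01101010) = 0b01100001; 0b01000111 ⊕ 0b01100001 = 0b00100110.
C[1]: E(K, 0b00100110) = 0b11101000; 0b10100010 ⊕ 0b11101000 = 0b01001010.
C[2]: E(K, 0b01001010) = 0b01100101; 0b01000011 ⊕ 0b01100101 = 0b00100110.
C[3]: E(K, 0b00100110) = 0b11101000; 0b00111010 ⊕ 0b11101000 = 0b11010010.
C[4]: E(K, 0b11010010) = 0b01110110; 0b00100101 ⊕ 0b01110110 = 0b01010011.

C[0] = 0b00100110, C[1] = 0b01001010, C[2] = 0b00100110, C[3] = 0b11010010, C[4] = 0b01010011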